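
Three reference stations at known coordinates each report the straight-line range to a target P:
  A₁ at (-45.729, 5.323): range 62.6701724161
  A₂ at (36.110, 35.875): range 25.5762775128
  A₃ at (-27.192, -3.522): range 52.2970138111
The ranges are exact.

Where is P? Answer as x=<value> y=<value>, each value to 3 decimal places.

eq1: (x + 45.729)² + (y − 5.323)² = 62.6701724161²
eq2: (x − 36.110)² + (y − 35.875)² = 25.5762775128²
eq3: (x + 27.192)² + (y + 3.522)² = 52.2970138111²
eq1−eq3, eq1−eq2 (x²,y² cancel):
  37.074·x − 17.690·y = -175.093565
  163.678·x + 61.104·y = 3744.876494
det = 37.074·61.104 − -17.690·163.678 = 5160.833516
x = (-175.093565·61.104 − -17.690·3744.876494) / 5160.833516 = 10.763368
y = (37.074·3744.876494 − -175.093565·163.678) / 5160.833516 = 32.455322

x=10.763 y=32.455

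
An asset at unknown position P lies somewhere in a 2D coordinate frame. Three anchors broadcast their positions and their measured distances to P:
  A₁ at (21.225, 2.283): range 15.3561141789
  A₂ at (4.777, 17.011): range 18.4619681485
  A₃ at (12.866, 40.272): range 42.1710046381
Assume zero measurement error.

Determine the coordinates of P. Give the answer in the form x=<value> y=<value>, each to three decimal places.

x=6.314 y=-1.387

eq1: (x − 21.225)² + (y − 2.283)² = 15.3561141789²
eq2: (x − 4.777)² + (y − 17.011)² = 18.4619681485²
eq3: (x − 12.866)² + (y − 40.272)² = 42.1710046381²
eq1−eq3, eq1−eq2 (x²,y² cancel):
  -16.718·x + 75.978·y = -210.928164
  -32.896·x + 29.456·y = -248.552889
det = -16.718·29.456 − 75.978·-32.896 = 2006.926880
x = (-210.928164·29.456 − 75.978·-248.552889) / 2006.926880 = 6.313858
y = (-16.718·-248.552889 − -210.928164·-32.896) / 2006.926880 = -1.386889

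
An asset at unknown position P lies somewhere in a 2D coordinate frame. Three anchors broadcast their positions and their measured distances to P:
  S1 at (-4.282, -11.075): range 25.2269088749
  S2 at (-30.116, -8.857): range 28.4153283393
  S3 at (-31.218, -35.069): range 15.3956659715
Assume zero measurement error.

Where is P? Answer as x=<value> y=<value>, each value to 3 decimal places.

x=-15.906 y=-33.464

eq1: (x + 4.282)² + (y + 11.075)² = 25.2269088749²
eq2: (x + 30.116)² + (y + 8.857)² = 28.4153283393²
eq3: (x + 31.218)² + (y + 35.069)² = 15.3956659715²
eq3−eq1, eq3−eq2 (x²,y² cancel):
  53.872·x + 47.988·y = -2462.777537
  2.204·x + 52.424·y = -1789.382734
det = 53.872·52.424 − 47.988·2.204 = 2718.420176
x = (-2462.777537·52.424 − 47.988·-1789.382734) / 2718.420176 = -15.906206
y = (53.872·-1789.382734 − -2462.777537·2.204) / 2718.420176 = -33.464166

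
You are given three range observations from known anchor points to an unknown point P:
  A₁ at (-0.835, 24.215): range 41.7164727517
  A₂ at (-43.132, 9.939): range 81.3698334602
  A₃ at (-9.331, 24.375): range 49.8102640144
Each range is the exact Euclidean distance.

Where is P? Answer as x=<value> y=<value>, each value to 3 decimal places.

x=38.237 y=9.599

eq1: (x + 0.835)² + (y − 24.215)² = 41.7164727517²
eq2: (x + 43.132)² + (y − 9.939)² = 81.3698334602²
eq3: (x + 9.331)² + (y − 24.375)² = 49.8102640144²
eq2−eq1, eq2−eq3 (x²,y² cancel):
  84.594·x + 28.552·y = 3508.696004
  67.602·x + 28.872·y = 2862.042437
det = 84.594·28.872 − 28.552·67.602 = 512.225664
x = (3508.696004·28.872 − 28.552·2862.042437) / 512.225664 = 38.237122
y = (84.594·2862.042437 − 3508.696004·67.602) / 512.225664 = 9.598798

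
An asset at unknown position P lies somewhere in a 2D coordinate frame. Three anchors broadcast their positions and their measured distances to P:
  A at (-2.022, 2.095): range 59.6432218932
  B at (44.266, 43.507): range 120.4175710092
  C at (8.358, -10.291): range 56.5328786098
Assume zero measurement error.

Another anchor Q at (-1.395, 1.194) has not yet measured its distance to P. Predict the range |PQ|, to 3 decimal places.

eq1: (x + 2.022)² + (y − 2.095)² = 59.6432218932²
eq2: (x − 44.266)² + (y − 43.507)² = 120.4175710092²
eq3: (x − 8.358)² + (y + 10.291)² = 56.5328786098²
eq3−eq2, eq3−eq1 (x²,y² cancel):
  71.816·x + 107.596·y = -7627.848084
  -20.760·x + 24.772·y = -528.630890
det = 71.816·24.772 − 107.596·-20.760 = 4012.718912
x = (-7627.848084·24.772 − 107.596·-528.630890) / 4012.718912 = -32.914960
y = (71.816·-528.630890 − -7627.848084·-20.760) / 4012.718912 = -48.924006
|P − Q| = √((-32.914960 − -1.395)² + (-48.924006 − 1.194)²) = 59.205763

59.206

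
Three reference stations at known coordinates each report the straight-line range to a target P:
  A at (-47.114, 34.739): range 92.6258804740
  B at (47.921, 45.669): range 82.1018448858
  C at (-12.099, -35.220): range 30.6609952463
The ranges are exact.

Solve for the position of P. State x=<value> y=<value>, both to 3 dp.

x=18.254 y=-30.885

eq1: (x + 47.114)² + (y − 34.739)² = 92.6258804740²
eq2: (x − 47.921)² + (y − 45.669)² = 82.1018448858²
eq3: (x + 12.099)² + (y + 35.220)² = 30.6609952463²
eq3−eq1, eq3−eq2 (x²,y² cancel):
  -70.030·x + 139.918·y = -5599.764188
  120.040·x + 161.778·y = -2805.370703
det = -70.030·161.778 − 139.918·120.040 = -28125.070060
x = (-5599.764188·161.778 − 139.918·-2805.370703) / -28125.070060 = 18.254063
y = (-70.030·-2805.370703 − -5599.764188·120.040) / -28125.070060 = -30.885463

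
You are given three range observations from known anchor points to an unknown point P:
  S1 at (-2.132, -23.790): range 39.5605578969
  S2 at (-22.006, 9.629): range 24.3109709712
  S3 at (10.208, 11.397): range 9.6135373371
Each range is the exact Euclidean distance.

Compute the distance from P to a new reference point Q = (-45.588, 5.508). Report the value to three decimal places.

eq1: (x + 2.132)² + (y + 23.790)² = 39.5605578969²
eq2: (x + 22.006)² + (y − 9.629)² = 24.3109709712²
eq3: (x − 10.208)² + (y − 11.397)² = 9.6135373371²
eq3−eq1, eq3−eq2 (x²,y² cancel):
  -24.680·x − 70.374·y = -1136.202990
  -64.428·x − 3.536·y = -155.716405
det = -24.680·-3.536 − -70.374·-64.428 = -4446.787592
x = (-1136.202990·-3.536 − -70.374·-155.716405) / -4446.787592 = 1.560851
y = (-24.680·-155.716405 − -1136.202990·-64.428) / -4446.787592 = 15.597823
|P − Q| = √((1.560851 − -45.588)² + (15.597823 − 5.508)²) = 48.216373

48.216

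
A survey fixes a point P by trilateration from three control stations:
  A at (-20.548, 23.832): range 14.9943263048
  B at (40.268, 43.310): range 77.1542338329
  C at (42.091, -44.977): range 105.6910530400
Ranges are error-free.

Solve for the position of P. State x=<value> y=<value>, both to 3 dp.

x=-35.173 y=27.140

eq1: (x + 20.548)² + (y − 23.832)² = 14.9943263048²
eq2: (x − 40.268)² + (y − 43.310)² = 77.1542338329²
eq3: (x − 42.091)² + (y + 44.977)² = 105.6910530400²
eq2−eq1, eq2−eq3 (x²,y² cancel):
  -121.632·x − 38.956·y = 3220.862581
  3.646·x − 176.574·y = -4920.508008
det = -121.632·-176.574 − -38.956·3.646 = 21619.082344
x = (3220.862581·-176.574 − -38.956·-4920.508008) / 21619.082344 = -35.172811
y = (-121.632·-4920.508008 − 3220.862581·3.646) / 21619.082344 = 27.140281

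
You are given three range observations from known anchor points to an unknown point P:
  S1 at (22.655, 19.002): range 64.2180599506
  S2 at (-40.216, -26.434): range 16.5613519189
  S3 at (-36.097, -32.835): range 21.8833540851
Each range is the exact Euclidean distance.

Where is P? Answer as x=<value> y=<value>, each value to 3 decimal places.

x=-34.101 y=-11.043

eq1: (x − 22.655)² + (y − 19.002)² = 64.2180599506²
eq2: (x + 40.216)² + (y + 26.434)² = 16.5613519189²
eq3: (x + 36.097)² + (y + 32.835)² = 21.8833540851²
eq1−eq3, eq1−eq2 (x²,y² cancel):
  -117.504·x − 103.674·y = 5151.883643
  -125.742·x − 90.872·y = 5291.438829
det = -117.504·-90.872 − -103.674·-125.742 = -2358.352620
x = (5151.883643·-90.872 − -103.674·5291.438829) / -2358.352620 = -34.101202
y = (-117.504·5291.438829 − 5151.883643·-125.742) / -2358.352620 = -11.042846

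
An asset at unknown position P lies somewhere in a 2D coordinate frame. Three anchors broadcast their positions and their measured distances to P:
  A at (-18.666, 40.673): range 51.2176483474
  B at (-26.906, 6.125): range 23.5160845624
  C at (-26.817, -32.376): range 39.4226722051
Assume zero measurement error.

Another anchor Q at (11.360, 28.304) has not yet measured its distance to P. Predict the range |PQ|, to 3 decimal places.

eq1: (x + 18.666)² + (y − 40.673)² = 51.2176483474²
eq2: (x + 26.906)² + (y − 6.125)² = 23.5160845624²
eq3: (x + 26.817)² + (y + 32.376)² = 39.4226722051²
eq3−eq1, eq3−eq2 (x²,y² cancel):
  16.302·x + 146.098·y = -833.744798
  -0.178·x + 77.002·y = -4.767553
det = 16.302·77.002 − 146.098·-0.178 = 1281.292048
x = (-833.744798·77.002 − 146.098·-4.767553) / 1281.292048 = -49.562071
y = (16.302·-4.767553 − -833.744798·-0.178) / 1281.292048 = -0.176484
|P − Q| = √((-49.562071 − 11.360)² + (-0.176484 − 28.304)²) = 67.250551

67.251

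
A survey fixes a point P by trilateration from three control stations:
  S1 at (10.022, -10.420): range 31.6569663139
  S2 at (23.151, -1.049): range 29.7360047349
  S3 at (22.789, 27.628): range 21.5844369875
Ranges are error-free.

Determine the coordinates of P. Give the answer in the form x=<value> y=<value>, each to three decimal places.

eq1: (x − 10.022)² + (y + 10.420)² = 31.6569663139²
eq2: (x − 23.151)² + (y + 1.049)² = 29.7360047349²
eq3: (x − 22.789)² + (y − 27.628)² = 21.5844369875²
eq1−eq2, eq1−eq3 (x²,y² cancel):
  26.258·x + 18.742·y = 445.985857
  25.534·x + 76.096·y = 1609.903617
det = 26.258·76.096 − 18.742·25.534 = 1519.570540
x = (445.985857·76.096 − 18.742·1609.903617) / 1519.570540 = 2.477625
y = (26.258·1609.903617 − 445.985857·25.534) / 1519.570540 = 20.324852

x=2.478 y=20.325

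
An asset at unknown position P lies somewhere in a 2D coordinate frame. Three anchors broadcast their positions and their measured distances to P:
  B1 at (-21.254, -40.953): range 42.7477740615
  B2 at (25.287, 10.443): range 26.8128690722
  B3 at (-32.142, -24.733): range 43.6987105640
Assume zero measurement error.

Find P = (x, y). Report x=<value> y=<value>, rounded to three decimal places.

eq1: (x + 21.254)² + (y + 40.953)² = 42.7477740615²
eq2: (x − 25.287)² + (y − 10.443)² = 26.8128690722²
eq3: (x + 32.142)² + (y + 24.733)² = 43.6987105640²
eq1−eq3, eq1−eq2 (x²,y² cancel):
  -21.776·x + 32.440·y = -566.256390
  93.082·x + 102.792·y = -271.949868
det = -21.776·102.792 − 32.440·93.082 = -5257.978672
x = (-566.256390·102.792 − 32.440·-271.949868) / -5257.978672 = 9.392311
y = (-21.776·-271.949868 − -566.256390·93.082) / -5257.978672 = -11.150722

x=9.392 y=-11.151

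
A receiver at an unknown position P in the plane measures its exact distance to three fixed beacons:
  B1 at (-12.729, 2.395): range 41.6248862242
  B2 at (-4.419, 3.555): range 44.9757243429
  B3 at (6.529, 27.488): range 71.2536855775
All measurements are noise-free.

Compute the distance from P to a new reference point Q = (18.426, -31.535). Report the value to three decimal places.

eq1: (x + 12.729)² + (y − 2.395)² = 41.6248862242²
eq2: (x + 4.419)² + (y − 3.555)² = 44.9757243429²
eq3: (x − 6.529)² + (y − 27.488)² = 71.2536855775²
eq1−eq2, eq1−eq3 (x²,y² cancel):
  16.620·x + 2.320·y = -425.782507
  38.516·x + 50.186·y = -2714.002036
det = 16.620·50.186 − 2.320·38.516 = 744.734200
x = (-425.782507·50.186 − 2.320·-2714.002036) / 744.734200 = -20.237873
y = (16.620·-2714.002036 − -425.782507·38.516) / 744.734200 = -38.547008
|P − Q| = √((-20.237873 − 18.426)² + (-38.547008 − -31.535)²) = 39.294571

39.295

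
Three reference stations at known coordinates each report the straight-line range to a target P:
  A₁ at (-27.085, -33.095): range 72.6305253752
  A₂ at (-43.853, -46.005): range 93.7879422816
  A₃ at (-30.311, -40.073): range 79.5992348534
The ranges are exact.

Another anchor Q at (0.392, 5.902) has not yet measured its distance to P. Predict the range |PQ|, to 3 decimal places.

29.756

eq1: (x + 27.085)² + (y + 33.095)² = 72.6305253752²
eq2: (x + 43.853)² + (y + 46.005)² = 93.7879422816²
eq3: (x + 30.311)² + (y + 40.073)² = 79.5992348534²
eq3−eq1, eq3−eq2 (x²,y² cancel):
  6.452·x + 13.956·y = 365.119173
  -27.084·x − 11.864·y = -945.196344
det = 6.452·-11.864 − 13.956·-27.084 = 301.437776
x = (365.119173·-11.864 − 13.956·-945.196344) / 301.437776 = 29.390432
y = (6.452·-945.196344 − 365.119173·-27.084) / 301.437776 = 12.574671
|P − Q| = √((29.390432 − 0.392)² + (12.574671 − 5.902)²) = 29.756236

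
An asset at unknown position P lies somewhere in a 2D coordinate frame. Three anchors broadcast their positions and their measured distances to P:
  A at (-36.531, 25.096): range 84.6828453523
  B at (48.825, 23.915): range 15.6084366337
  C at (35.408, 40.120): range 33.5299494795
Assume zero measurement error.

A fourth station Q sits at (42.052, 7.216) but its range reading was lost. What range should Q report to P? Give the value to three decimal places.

4.630

eq1: (x + 36.531)² + (y − 25.096)² = 84.6828453523²
eq2: (x − 48.825)² + (y − 23.915)² = 15.6084366337²
eq3: (x − 35.408)² + (y − 40.120)² = 33.5299494795²
eq3−eq1, eq3−eq2 (x²,y² cancel):
  -143.878·x − 30.048·y = -6945.944472
  26.834·x − 32.410·y = 973.101204
det = -143.878·-32.410 − -30.048·26.834 = 5469.394012
x = (-6945.944472·-32.410 − -30.048·973.101204) / 5469.394012 = 46.505665
y = (-143.878·973.101204 − -6945.944472·26.834) / 5469.394012 = 8.479846
|P − Q| = √((46.505665 − 42.052)² + (8.479846 − 7.216)²) = 4.629518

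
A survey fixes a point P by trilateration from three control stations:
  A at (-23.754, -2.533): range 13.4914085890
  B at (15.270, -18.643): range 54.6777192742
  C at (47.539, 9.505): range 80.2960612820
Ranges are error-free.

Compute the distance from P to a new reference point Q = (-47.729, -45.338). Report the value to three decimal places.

eq1: (x + 23.754)² + (y + 2.533)² = 13.4914085890²
eq2: (x − 15.270)² + (y + 18.643)² = 54.6777192742²
eq3: (x − 47.539)² + (y − 9.505)² = 80.2960612820²
eq1−eq2, eq1−eq3 (x²,y² cancel):
  78.048·x − 32.220·y = -2797.569135
  142.586·x + 24.076·y = -4485.806411
det = 78.048·24.076 − -32.220·142.586 = 6473.204568
x = (-2797.569135·24.076 − -32.220·-4485.806411) / 6473.204568 = -32.732931
y = (78.048·-4485.806411 − -2797.569135·142.586) / 6473.204568 = 7.536603
|P − Q| = √((-32.732931 − -47.729)² + (7.536603 − -45.338)²) = 54.960038

54.960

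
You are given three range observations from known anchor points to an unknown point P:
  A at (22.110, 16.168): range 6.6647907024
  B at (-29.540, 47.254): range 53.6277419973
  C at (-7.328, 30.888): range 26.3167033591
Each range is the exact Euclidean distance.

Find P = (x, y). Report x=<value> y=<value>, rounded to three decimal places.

x=16.578 y=19.886

eq1: (x − 22.110)² + (y − 16.168)² = 6.6647907024²
eq2: (x + 29.540)² + (y − 47.254)² = 53.6277419973²
eq3: (x + 7.328)² + (y − 30.888)² = 26.3167033591²
eq3−eq2, eq3−eq1 (x²,y² cancel):
  -44.424·x + 32.732·y = -85.581848
  58.876·x − 29.440·y = 390.637637
det = -44.424·-29.440 − 32.732·58.876 = -619.286672
x = (-85.581848·-29.440 − 32.732·390.637637) / -619.286672 = 16.578464
y = (-44.424·390.637637 − -85.581848·58.876) / -619.286672 = 19.885733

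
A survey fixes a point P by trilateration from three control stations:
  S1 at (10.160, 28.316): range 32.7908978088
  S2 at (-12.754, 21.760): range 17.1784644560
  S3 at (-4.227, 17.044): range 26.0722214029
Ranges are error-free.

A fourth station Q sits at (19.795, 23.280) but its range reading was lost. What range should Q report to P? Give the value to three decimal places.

43.448

eq1: (x − 10.160)² + (y − 28.316)² = 32.7908978088²
eq2: (x + 12.754)² + (y − 21.760)² = 17.1784644560²
eq3: (x + 4.227)² + (y − 17.044)² = 26.0722214029²
eq2−eq3, eq2−eq1 (x²,y² cancel):
  17.054·x − 9.432·y = -712.457739
  45.828·x + 13.112·y = -511.283998
det = 17.054·13.112 − -9.432·45.828 = 655.861744
x = (-712.457739·13.112 − -9.432·-511.283998) / 655.861744 = -21.596284
y = (17.054·-511.283998 − -712.457739·45.828) / 655.861744 = 36.487989
|P − Q| = √((-21.596284 − 19.795)² + (36.487989 − 23.280)²) = 43.447547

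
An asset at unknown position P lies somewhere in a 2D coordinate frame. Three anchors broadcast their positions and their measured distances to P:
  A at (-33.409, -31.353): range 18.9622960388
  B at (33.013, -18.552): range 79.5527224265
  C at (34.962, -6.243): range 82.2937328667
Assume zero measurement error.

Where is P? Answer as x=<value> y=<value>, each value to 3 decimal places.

x=-46.535 y=-17.668

eq1: (x + 33.409)² + (y + 31.353)² = 18.9622960388²
eq2: (x − 33.013)² + (y + 18.552)² = 79.5527224265²
eq3: (x − 34.962)² + (y + 6.243)² = 82.2937328667²
eq1−eq2, eq1−eq3 (x²,y² cancel):
  132.844·x + 25.602·y = -6634.203991
  136.742·x + 50.220·y = -7250.545195
det = 132.844·50.220 − 25.602·136.742 = 3170.556996
x = (-6634.203991·50.220 − 25.602·-7250.545195) / 3170.556996 = -46.534810
y = (132.844·-7250.545195 − -6634.203991·136.742) / 3170.556996 = -17.667906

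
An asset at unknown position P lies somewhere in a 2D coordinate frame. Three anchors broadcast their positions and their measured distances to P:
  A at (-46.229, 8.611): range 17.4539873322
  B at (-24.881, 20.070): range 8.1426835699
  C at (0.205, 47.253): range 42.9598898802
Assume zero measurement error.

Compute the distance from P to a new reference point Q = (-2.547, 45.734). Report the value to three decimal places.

39.873

eq1: (x + 46.229)² + (y − 8.611)² = 17.4539873322²
eq2: (x + 24.881)² + (y − 20.070)² = 8.1426835699²
eq3: (x − 0.205)² + (y − 47.253)² = 42.9598898802²
eq3−eq2, eq3−eq1 (x²,y² cancel):
  -50.172·x − 54.366·y = 568.229870
  -92.868·x − 77.284·y = 1519.292193
det = -50.172·-77.284 − -54.366·-92.868 = -1171.368840
x = (568.229870·-77.284 − -54.366·1519.292193) / -1171.368840 = -33.023554
y = (-50.172·1519.292193 − 568.229870·-92.868) / -1171.368840 = 20.024057
|P − Q| = √((-33.023554 − -2.547)² + (20.024057 − 45.734)²) = 39.872566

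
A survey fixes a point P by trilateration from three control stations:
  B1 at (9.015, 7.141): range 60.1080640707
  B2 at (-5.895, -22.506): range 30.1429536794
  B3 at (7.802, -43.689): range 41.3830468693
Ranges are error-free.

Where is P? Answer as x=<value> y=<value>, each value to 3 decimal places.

x=-32.857 y=-35.983

eq1: (x − 9.015)² + (y − 7.141)² = 60.1080640707²
eq2: (x + 5.895)² + (y + 22.506)² = 30.1429536794²
eq3: (x − 7.802)² + (y + 43.689)² = 41.3830468693²
eq1−eq3, eq1−eq2 (x²,y² cancel):
  -2.426·x − 101.660·y = 3737.758617
  -29.820·x − 59.294·y = 3113.388665
det = -2.426·-59.294 − -101.660·-29.820 = -2887.653956
x = (3737.758617·-59.294 − -101.660·3113.388665) / -2887.653956 = -32.857272
y = (-2.426·3113.388665 − 3737.758617·-29.820) / -2887.653956 = -35.983148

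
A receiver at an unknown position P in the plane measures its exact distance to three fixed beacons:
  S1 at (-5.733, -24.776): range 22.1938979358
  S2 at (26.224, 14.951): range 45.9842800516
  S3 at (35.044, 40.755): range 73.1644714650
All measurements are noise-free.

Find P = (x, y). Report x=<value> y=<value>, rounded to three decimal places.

eq1: (x + 5.733)² + (y + 24.776)² = 22.1938979358²
eq2: (x − 26.224)² + (y − 14.951)² = 45.9842800516²
eq3: (x − 35.044)² + (y − 40.755)² = 73.1644714650²
eq1−eq2, eq1−eq3 (x²,y² cancel):
  63.914·x + 79.454·y = -1357.471794
  81.554·x + 131.062·y = -2618.136283
det = 63.914·131.062 − 79.454·81.554 = 1896.905152
x = (-1357.471794·131.062 − 79.454·-2618.136283) / 1896.905152 = 15.872397
y = (63.914·-2618.136283 − -1357.471794·81.554) / 1896.905152 = -29.852999

x=15.872 y=-29.853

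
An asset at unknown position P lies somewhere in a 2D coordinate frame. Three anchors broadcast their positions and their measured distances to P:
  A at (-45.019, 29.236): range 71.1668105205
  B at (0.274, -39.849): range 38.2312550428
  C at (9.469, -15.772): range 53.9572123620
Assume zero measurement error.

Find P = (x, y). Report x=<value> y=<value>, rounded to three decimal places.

eq1: (x + 45.019)² + (y − 29.236)² = 71.1668105205²
eq2: (x − 0.274)² + (y + 39.849)² = 38.2312550428²
eq3: (x − 9.469)² + (y + 15.772)² = 53.9572123620²
eq3−eq1, eq3−eq2 (x²,y² cancel):
  -108.976·x + 90.016·y = 389.701958
  -18.390·x − 48.154·y = 2699.351836
det = -108.976·-48.154 − 90.016·-18.390 = 6903.024544
x = (389.701958·-48.154 − 90.016·2699.351836) / 6903.024544 = -37.918243
y = (-108.976·2699.351836 − 389.701958·-18.390) / 6903.024544 = -41.575681

x=-37.918 y=-41.576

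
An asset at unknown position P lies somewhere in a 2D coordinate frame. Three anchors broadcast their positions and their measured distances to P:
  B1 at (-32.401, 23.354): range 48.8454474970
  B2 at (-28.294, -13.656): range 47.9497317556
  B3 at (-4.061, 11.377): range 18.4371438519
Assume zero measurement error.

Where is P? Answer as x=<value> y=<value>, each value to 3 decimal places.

x=14.168 y=8.618

eq1: (x + 32.401)² + (y − 23.354)² = 48.8454474970²
eq2: (x + 28.294)² + (y + 13.656)² = 47.9497317556²
eq3: (x + 4.061)² + (y − 11.377)² = 18.4371438519²
eq1−eq3, eq1−eq2 (x²,y² cancel):
  56.680·x − 23.954·y = 596.643201
  8.214·x − 74.020·y = -521.496379
det = 56.680·-74.020 − -23.954·8.214 = -3998.695444
x = (596.643201·-74.020 − -23.954·-521.496379) / -3998.695444 = 14.168484
y = (56.680·-521.496379 − 596.643201·8.214) / -3998.695444 = 8.617621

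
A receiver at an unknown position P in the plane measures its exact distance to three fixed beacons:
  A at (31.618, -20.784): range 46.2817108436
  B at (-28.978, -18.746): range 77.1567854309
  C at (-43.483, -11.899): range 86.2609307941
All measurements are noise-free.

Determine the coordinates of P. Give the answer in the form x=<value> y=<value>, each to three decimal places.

x=34.287 y=25.421

eq1: (x − 31.618)² + (y + 20.784)² = 46.2817108436²
eq2: (x + 28.978)² + (y + 18.746)² = 77.1567854309²
eq3: (x + 43.483)² + (y + 11.899)² = 86.2609307941²
eq3−eq1, eq3−eq2 (x²,y² cancel):
  150.202·x − 17.770·y = 4698.266513
  29.010·x − 13.694·y = 646.558153
det = 150.202·-13.694 − -17.770·29.010 = -1541.358488
x = (4698.266513·-13.694 − -17.770·646.558153) / -1541.358488 = 34.287107
y = (150.202·646.558153 − 4698.266513·29.010) / -1541.358488 = 25.420682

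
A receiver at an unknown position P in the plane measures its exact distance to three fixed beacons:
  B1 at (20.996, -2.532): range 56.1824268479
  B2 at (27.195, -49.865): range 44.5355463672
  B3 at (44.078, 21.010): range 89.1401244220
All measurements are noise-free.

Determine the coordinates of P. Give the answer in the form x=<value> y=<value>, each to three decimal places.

x=-16.948 y=-43.965

eq1: (x − 20.996)² + (y + 2.532)² = 56.1824268479²
eq2: (x − 27.195)² + (y + 49.865)² = 44.5355463672²
eq3: (x − 44.078)² + (y − 21.010)² = 89.1401244220²
eq1−eq2, eq1−eq3 (x²,y² cancel):
  12.398·x − 94.666·y = 3951.893406
  46.164·x + 47.084·y = -2852.449551
det = 12.398·47.084 − -94.666·46.164 = 4953.908656
x = (3951.893406·47.084 − -94.666·-2852.449551) / 4953.908656 = -16.948040
y = (12.398·-2852.449551 − 3951.893406·46.164) / 4953.908656 = -43.965259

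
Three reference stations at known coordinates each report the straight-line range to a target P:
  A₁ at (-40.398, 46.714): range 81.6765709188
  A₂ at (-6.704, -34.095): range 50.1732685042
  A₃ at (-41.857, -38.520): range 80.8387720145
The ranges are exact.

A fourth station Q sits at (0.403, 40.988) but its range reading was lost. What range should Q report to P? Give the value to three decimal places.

eq1: (x + 40.398)² + (y − 46.714)² = 81.6765709188²
eq2: (x + 6.704)² + (y + 34.095)² = 50.1732685042²
eq3: (x + 41.857)² + (y + 38.520)² = 80.8387720145²
eq1−eq3, eq1−eq2 (x²,y² cancel):
  -2.918·x − 170.468·y = -442.242175
  67.388·x − 161.618·y = 1546.921806
det = -2.918·-161.618 − -170.468·67.388 = 11959.098908
x = (-442.242175·-161.618 − -170.468·1546.921806) / 11959.098908 = 28.026774
y = (-2.918·1546.921806 − -442.242175·67.388) / 11959.098908 = 2.114532
|P − Q| = √((28.026774 − 0.403)² + (2.114532 − 40.988)²) = 47.688776

47.689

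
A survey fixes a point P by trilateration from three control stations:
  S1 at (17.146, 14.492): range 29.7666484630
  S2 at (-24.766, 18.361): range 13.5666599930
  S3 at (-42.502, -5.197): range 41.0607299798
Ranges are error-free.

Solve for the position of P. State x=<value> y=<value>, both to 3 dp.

x=-11.677 y=21.928

eq1: (x − 17.146)² + (y − 14.492)² = 29.7666484630²
eq2: (x + 24.766)² + (y − 18.361)² = 13.5666599930²
eq3: (x + 42.502)² + (y + 5.197)² = 41.0607299798²
eq3−eq1, eq3−eq2 (x²,y² cancel):
  119.296·x + 39.378·y = -529.495247
  35.472·x + 47.116·y = 618.981547
det = 119.296·47.116 − 39.378·35.472 = 4223.933920
x = (-529.495247·47.116 − 39.378·618.981547) / 4223.933920 = -11.676781
y = (119.296·618.981547 − -529.495247·35.472) / 4223.933920 = 21.928439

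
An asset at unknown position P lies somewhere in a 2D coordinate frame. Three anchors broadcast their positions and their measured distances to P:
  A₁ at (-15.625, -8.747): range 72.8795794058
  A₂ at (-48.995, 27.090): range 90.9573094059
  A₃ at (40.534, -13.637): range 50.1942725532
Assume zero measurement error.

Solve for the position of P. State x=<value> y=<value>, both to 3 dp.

eq1: (x + 15.625)² + (y + 8.747)² = 72.8795794058²
eq2: (x + 48.995)² + (y − 27.090)² = 90.9573094059²
eq3: (x − 40.534)² + (y + 13.637)² = 50.1942725532²
eq3−eq2, eq3−eq1 (x²,y² cancel):
  -179.058·x + 81.454·y = -4448.361937
  -112.318·x + 9.780·y = -4300.290388
det = -179.058·9.780 − 81.454·-112.318 = 7397.563132
x = (-4448.361937·9.780 − 81.454·-4300.290388) / 7397.563132 = 41.469180
y = (-179.058·-4300.290388 − -4448.361937·-112.318) / 7397.563132 = 36.548560

x=41.469 y=36.549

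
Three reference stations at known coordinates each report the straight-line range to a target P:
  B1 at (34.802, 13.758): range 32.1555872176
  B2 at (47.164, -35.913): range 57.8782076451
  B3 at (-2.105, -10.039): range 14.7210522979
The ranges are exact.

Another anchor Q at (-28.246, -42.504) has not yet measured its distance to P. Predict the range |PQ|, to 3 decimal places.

56.148

eq1: (x − 34.802)² + (y − 13.758)² = 32.1555872176²
eq2: (x − 47.164)² + (y + 35.913)² = 57.8782076451²
eq3: (x + 2.105)² + (y + 10.039)² = 14.7210522979²
eq1−eq2, eq1−eq3 (x²,y² cancel):
  24.724·x − 99.342·y = -202.180434
  -73.814·x − 47.594·y = -477.976813
det = 24.724·-47.594 − -99.342·-73.814 = -8509.544444
x = (-202.180434·-47.594 − -99.342·-477.976813) / -8509.544444 = 4.449192
y = (24.724·-477.976813 − -202.180434·-73.814) / -8509.544444 = 3.142500
|P − Q| = √((4.449192 − -28.246)² + (3.142500 − -42.504)²) = 56.147828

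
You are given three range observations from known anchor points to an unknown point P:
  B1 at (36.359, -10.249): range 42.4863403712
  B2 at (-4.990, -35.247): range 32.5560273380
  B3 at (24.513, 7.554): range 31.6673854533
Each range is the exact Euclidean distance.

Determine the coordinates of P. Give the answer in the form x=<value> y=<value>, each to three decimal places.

eq1: (x − 36.359)² + (y + 10.249)² = 42.4863403712²
eq2: (x + 4.990)² + (y + 35.247)² = 32.5560273380²
eq3: (x − 24.513)² + (y − 7.554)² = 31.6673854533²
eq1−eq2, eq1−eq3 (x²,y² cancel):
  -82.698·x − 49.996·y = 585.426429
  -23.692·x + 35.606·y = 33.197020
det = -82.698·35.606 − -49.996·-23.692 = -4129.050220
x = (585.426429·35.606 − -49.996·33.197020) / -4129.050220 = -5.450263
y = (-82.698·33.197020 − 585.426429·-23.692) / -4129.050220 = -2.694226

x=-5.450 y=-2.694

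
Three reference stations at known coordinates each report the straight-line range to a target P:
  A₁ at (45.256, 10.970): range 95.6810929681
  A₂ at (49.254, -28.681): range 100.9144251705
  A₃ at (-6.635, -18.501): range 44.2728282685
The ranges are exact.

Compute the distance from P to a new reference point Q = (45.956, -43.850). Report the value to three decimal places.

eq1: (x − 45.256)² + (y − 10.970)² = 95.6810929681²
eq2: (x − 49.254)² + (y + 28.681)² = 100.9144251705²
eq3: (x + 6.635)² + (y + 18.501)² = 44.2728282685²
eq3−eq1, eq3−eq2 (x²,y² cancel):
  103.782·x + 58.942·y = -5412.652019
  111.778·x − 20.360·y = -5361.391834
det = 103.782·-20.360 − 58.942·111.778 = -8701.420396
x = (-5412.652019·-20.360 − 58.942·-5361.391834) / -8701.420396 = -48.981975
y = (103.782·-5361.391834 − -5412.652019·111.778) / -8701.420396 = -5.585232
|P − Q| = √((-48.981975 − 45.956)² + (-5.585232 − -43.850)²) = 102.359228

102.359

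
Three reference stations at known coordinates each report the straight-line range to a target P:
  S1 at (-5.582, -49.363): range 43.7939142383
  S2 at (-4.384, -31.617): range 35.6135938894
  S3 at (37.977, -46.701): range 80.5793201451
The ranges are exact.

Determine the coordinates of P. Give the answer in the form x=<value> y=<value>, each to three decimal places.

eq1: (x + 5.582)² + (y + 49.363)² = 43.7939142383²
eq2: (x + 4.384)² + (y + 31.617)² = 35.6135938894²
eq3: (x − 37.977)² + (y + 46.701)² = 80.5793201451²
eq2−eq1, eq2−eq3 (x²,y² cancel):
  -2.396·x − 35.492·y = 799.431493
  84.722·x − 30.168·y = -2620.316980
det = -2.396·-30.168 − -35.492·84.722 = 3079.235752
x = (799.431493·-30.168 − -35.492·-2620.316980) / 3079.235752 = -38.034613
y = (-2.396·-2620.316980 − 799.431493·84.722) / 3079.235752 = -19.956626

x=-38.035 y=-19.957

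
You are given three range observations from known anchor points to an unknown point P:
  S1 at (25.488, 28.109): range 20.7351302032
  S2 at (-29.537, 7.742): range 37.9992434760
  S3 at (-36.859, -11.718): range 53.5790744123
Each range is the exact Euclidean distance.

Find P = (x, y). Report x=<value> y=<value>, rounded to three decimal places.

eq1: (x − 25.488)² + (y − 28.109)² = 20.7351302032²
eq2: (x + 29.537)² + (y − 7.742)² = 37.9992434760²
eq3: (x + 36.859)² + (y + 11.718)² = 53.5790744123²
eq1−eq2, eq1−eq3 (x²,y² cancel):
  -110.050·x − 40.734·y = -1521.377972
  -124.694·x − 79.654·y = -2384.628210
det = -110.050·-79.654 − -40.734·-124.694 = 3686.637304
x = (-1521.377972·-79.654 − -40.734·-2384.628210) / 3686.637304 = 6.523125
y = (-110.050·-2384.628210 − -1521.377972·-124.694) / 3686.637304 = 19.725735

x=6.523 y=19.726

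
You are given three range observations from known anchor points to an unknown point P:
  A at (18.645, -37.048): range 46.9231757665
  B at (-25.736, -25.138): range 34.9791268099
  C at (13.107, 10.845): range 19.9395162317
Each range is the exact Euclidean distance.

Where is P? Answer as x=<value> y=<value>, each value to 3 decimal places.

eq1: (x − 18.645)² + (y + 37.048)² = 46.9231757665²
eq2: (x + 25.736)² + (y + 25.138)² = 34.9791268099²
eq3: (x − 13.107)² + (y − 10.845)² = 19.9395162317²
eq3−eq1, eq3−eq2 (x²,y² cancel):
  11.076·x − 95.786·y = -373.417261
  -77.686·x − 71.966·y = 178.898261
det = 11.076·-71.966 − -95.786·-77.686 = -8238.326612
x = (-373.417261·-71.966 − -95.786·178.898261) / -8238.326612 = -5.342019
y = (11.076·178.898261 − -373.417261·-77.686) / -8238.326612 = 3.280741

x=-5.342 y=3.281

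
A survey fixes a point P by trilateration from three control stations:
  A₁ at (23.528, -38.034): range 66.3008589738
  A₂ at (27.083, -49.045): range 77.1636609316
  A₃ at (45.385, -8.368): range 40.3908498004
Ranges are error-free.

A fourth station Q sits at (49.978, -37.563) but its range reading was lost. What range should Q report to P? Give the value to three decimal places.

69.240

eq1: (x − 23.528)² + (y + 38.034)² = 66.3008589738²
eq2: (x − 27.083)² + (y + 49.045)² = 77.1636609316²
eq3: (x − 45.385)² + (y + 8.368)² = 40.3908498004²
eq2−eq3, eq2−eq1 (x²,y² cancel):
  36.604·x + 81.354·y = 3313.730556
  -7.110·x + 22.022·y = 419.677694
det = 36.604·22.022 − 81.354·-7.110 = 1384.520228
x = (3313.730556·22.022 − 81.354·419.677694) / 1384.520228 = 28.047633
y = (36.604·419.677694 − 3313.730556·-7.110) / 1384.520228 = 28.112631
|P − Q| = √((28.047633 − 49.978)² + (28.112631 − -37.563)²) = 69.240375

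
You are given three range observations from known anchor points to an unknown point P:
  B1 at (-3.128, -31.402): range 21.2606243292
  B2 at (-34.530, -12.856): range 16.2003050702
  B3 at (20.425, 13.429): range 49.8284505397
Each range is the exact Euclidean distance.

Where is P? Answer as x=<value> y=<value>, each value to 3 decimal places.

eq1: (x + 3.128)² + (y + 31.402)² = 21.2606243292²
eq2: (x + 34.530)² + (y + 12.856)² = 16.2003050702²
eq3: (x − 20.425)² + (y − 13.429)² = 49.8284505397²
eq2−eq1, eq2−eq3 (x²,y² cancel):
  62.804·x − 37.092·y = -551.291910
  109.910·x + 52.570·y = -2980.503569
det = 62.804·52.570 − -37.092·109.910 = 7378.388000
x = (-551.291910·52.570 − -37.092·-2980.503569) / 7378.388000 = -18.911211
y = (62.804·-2980.503569 − -551.291910·109.910) / 7378.388000 = -17.157549

x=-18.911 y=-17.158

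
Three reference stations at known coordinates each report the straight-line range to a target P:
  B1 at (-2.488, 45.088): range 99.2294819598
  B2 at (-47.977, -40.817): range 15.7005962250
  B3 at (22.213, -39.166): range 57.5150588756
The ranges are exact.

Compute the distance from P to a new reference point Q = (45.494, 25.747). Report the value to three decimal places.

eq1: (x + 2.488)² + (y − 45.088)² = 99.2294819598²
eq2: (x + 47.977)² + (y + 40.817)² = 15.7005962250²
eq3: (x − 22.213)² + (y + 39.166)² = 57.5150588756²
eq1−eq2, eq1−eq3 (x²,y² cancel):
  -90.978·x − 171.810·y = 11528.683498
  49.402·x − 168.508·y = 6526.783130
det = -90.978·-168.508 − -171.810·49.402 = 23818.278444
x = (11528.683498·-168.508 − -171.810·6526.783130) / 23818.278444 = -34.482290
y = (-90.978·6526.783130 − 11528.683498·49.402) / 23818.278444 = -48.842056
|P − Q| = √((-34.482290 − 45.494)² + (-48.842056 − 25.747)²) = 109.360570

109.361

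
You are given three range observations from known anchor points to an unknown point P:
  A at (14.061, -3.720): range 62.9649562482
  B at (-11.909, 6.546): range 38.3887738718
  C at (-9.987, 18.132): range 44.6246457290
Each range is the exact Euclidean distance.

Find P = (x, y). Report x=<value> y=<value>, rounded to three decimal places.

eq1: (x − 14.061)² + (y + 3.720)² = 62.9649562482²
eq2: (x + 11.909)² + (y − 6.546)² = 38.3887738718²
eq3: (x + 9.987)² + (y − 18.132)² = 44.6246457290²
eq3−eq2, eq3−eq1 (x²,y² cancel):
  -3.844·x − 23.172·y = 273.825851
  48.096·x − 43.704·y = -2190.186181
det = -3.844·-43.704 − -23.172·48.096 = 1282.478688
x = (273.825851·-43.704 − -23.172·-2190.186181) / 1282.478688 = -48.903954
y = (-3.844·-2190.186181 − 273.825851·48.096) / 1282.478688 = -3.704430

x=-48.904 y=-3.704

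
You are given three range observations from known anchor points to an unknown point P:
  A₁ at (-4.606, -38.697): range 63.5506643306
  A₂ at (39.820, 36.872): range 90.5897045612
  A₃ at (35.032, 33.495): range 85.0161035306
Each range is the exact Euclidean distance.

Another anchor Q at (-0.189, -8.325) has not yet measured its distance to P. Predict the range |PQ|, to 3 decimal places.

eq1: (x + 4.606)² + (y + 38.697)² = 63.5506643306²
eq2: (x − 39.820)² + (y − 36.872)² = 90.5897045612²
eq3: (x − 35.032)² + (y − 33.495)² = 85.0161035306²
eq1−eq3, eq1−eq2 (x²,y² cancel):
  79.276·x + 144.384·y = -2358.567919
  88.852·x + 151.138·y = -2741.303897
det = 79.276·151.138 − 144.384·88.852 = -847.191080
x = (-2358.567919·151.138 − 144.384·-2741.303897) / -847.191080 = -46.425399
y = (79.276·-2741.303897 − -2358.567919·88.852) / -847.191080 = 9.155114
|P − Q| = √((-46.425399 − -0.189)² + (9.155114 − -8.325)²) = 49.430345

49.430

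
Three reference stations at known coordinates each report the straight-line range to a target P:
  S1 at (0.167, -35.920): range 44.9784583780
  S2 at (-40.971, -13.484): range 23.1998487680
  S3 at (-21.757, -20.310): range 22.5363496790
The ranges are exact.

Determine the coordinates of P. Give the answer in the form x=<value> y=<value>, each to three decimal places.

x=-23.814 y=2.132

eq1: (x − 0.167)² + (y + 35.920)² = 44.9784583780²
eq2: (x + 40.971)² + (y + 13.484)² = 23.1998487680²
eq3: (x + 21.757)² + (y + 20.310)² = 22.5363496790²
eq3−eq1, eq3−eq2 (x²,y² cancel):
  43.848·x − 31.220·y = -1110.763521
  -38.428·x + 13.652·y = 944.232022
det = 43.848·13.652 − -31.220·-38.428 = -601.109264
x = (-1110.763521·13.652 − -31.220·944.232022) / -601.109264 = -23.813940
y = (43.848·944.232022 − -1110.763521·-38.428) / -601.109264 = 2.132283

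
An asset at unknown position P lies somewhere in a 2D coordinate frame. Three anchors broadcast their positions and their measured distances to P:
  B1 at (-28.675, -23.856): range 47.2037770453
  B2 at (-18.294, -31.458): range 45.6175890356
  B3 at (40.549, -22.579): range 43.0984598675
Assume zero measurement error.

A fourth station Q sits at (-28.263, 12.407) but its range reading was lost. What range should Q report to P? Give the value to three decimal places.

36.945

eq1: (x + 28.675)² + (y + 23.856)² = 47.2037770453²
eq2: (x + 18.294)² + (y + 31.458)² = 45.6175890356²
eq3: (x − 40.549)² + (y + 22.579)² = 43.0984598675²
eq3−eq1, eq3−eq2 (x²,y² cancel):
  -138.448·x − 2.554·y = -1133.387605
  -117.686·x − 17.758·y = -1053.243628
det = -138.448·-17.758 − -2.554·-117.686 = 2157.989540
x = (-1133.387605·-17.758 − -2.554·-1053.243628) / 2157.989540 = 8.080073
y = (-138.448·-1053.243628 − -1133.387605·-117.686) / 2157.989540 = 5.762595
|P − Q| = √((8.080073 − -28.263)² + (5.762595 − 12.407)²) = 36.945461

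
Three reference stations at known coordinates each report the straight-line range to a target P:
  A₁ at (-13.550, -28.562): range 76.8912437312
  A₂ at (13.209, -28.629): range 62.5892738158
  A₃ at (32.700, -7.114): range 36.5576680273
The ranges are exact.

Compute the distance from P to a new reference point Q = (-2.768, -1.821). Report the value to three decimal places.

50.607

eq1: (x + 13.550)² + (y + 28.562)² = 76.8912437312²
eq2: (x − 13.209)² + (y + 28.629)² = 62.5892738158²
eq3: (x − 32.700)² + (y + 7.114)² = 36.5576680273²
eq1−eq2, eq1−eq3 (x²,y² cancel):
  53.518·x − 0.134·y = 1989.553144
  92.500·x + 42.896·y = 4696.308923
det = 53.518·42.896 − -0.134·92.500 = 2308.103128
x = (1989.553144·42.896 − -0.134·4696.308923) / 2308.103128 = 37.248412
y = (53.518·4696.308923 − 1989.553144·92.500) / 2308.103128 = 29.159614
|P − Q| = √((37.248412 − -2.768)² + (29.159614 − -1.821)²) = 50.607427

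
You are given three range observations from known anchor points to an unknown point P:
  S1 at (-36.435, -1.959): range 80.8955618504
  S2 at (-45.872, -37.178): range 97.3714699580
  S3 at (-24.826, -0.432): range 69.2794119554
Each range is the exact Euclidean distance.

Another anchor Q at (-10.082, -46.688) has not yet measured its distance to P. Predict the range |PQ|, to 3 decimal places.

71.266

eq1: (x + 36.435)² + (y + 1.959)² = 80.8955618504²
eq2: (x + 45.872)² + (y + 37.178)² = 97.3714699580²
eq3: (x + 24.826)² + (y + 0.432)² = 69.2794119554²
eq2−eq1, eq2−eq3 (x²,y² cancel):
  18.874·x + 70.438·y = 782.014073
  42.092·x + 73.492·y = 1811.639073
det = 18.874·73.492 − 70.438·42.092 = -1577.788288
x = (782.014073·73.492 − 70.438·1811.639073) / -1577.788288 = 44.452386
y = (18.874·1811.639073 − 782.014073·42.092) / -1577.788288 = -0.808942
|P − Q| = √((44.452386 − -10.082)² + (-0.808942 − -46.688)²) = 71.266312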